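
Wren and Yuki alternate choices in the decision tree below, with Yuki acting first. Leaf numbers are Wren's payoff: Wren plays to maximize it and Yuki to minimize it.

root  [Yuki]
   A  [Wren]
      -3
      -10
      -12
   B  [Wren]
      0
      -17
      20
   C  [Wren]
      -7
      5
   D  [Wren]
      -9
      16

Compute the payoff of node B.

B (Wren): max(0, -17, 20) = 20

20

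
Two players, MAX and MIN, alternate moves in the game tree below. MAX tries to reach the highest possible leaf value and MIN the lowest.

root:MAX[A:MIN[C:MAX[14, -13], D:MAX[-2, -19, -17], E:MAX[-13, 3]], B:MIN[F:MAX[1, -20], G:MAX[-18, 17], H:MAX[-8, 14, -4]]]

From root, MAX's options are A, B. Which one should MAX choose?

C (MAX): max(14, -13) = 14
D (MAX): max(-2, -19, -17) = -2
E (MAX): max(-13, 3) = 3
A (MIN): min(14, -2, 3) = -2
F (MAX): max(1, -20) = 1
G (MAX): max(-18, 17) = 17
H (MAX): max(-8, 14, -4) = 14
B (MIN): min(1, 17, 14) = 1
root (MAX): max(-2, 1) = 1
MAX at root wants the highest of {A=-2, B=1}, so chooses B.

B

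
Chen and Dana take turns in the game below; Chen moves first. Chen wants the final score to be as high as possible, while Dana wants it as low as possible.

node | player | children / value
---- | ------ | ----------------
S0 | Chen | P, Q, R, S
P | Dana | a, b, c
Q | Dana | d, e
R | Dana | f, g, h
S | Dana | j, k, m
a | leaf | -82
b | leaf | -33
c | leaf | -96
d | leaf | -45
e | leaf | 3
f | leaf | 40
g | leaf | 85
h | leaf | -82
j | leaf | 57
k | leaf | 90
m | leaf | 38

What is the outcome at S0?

38

P (Dana): min(-82, -33, -96) = -96
Q (Dana): min(-45, 3) = -45
R (Dana): min(40, 85, -82) = -82
S (Dana): min(57, 90, 38) = 38
S0 (Chen): max(-96, -45, -82, 38) = 38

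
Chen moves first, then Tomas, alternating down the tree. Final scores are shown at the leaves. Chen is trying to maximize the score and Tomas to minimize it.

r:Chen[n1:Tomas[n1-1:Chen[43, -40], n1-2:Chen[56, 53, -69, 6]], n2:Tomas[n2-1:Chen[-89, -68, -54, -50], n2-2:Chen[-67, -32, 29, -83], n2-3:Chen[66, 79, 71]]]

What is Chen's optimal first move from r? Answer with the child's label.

n1-1 (Chen): max(43, -40) = 43
n1-2 (Chen): max(56, 53, -69, 6) = 56
n1 (Tomas): min(43, 56) = 43
n2-1 (Chen): max(-89, -68, -54, -50) = -50
n2-2 (Chen): max(-67, -32, 29, -83) = 29
n2-3 (Chen): max(66, 79, 71) = 79
n2 (Tomas): min(-50, 29, 79) = -50
r (Chen): max(43, -50) = 43
Chen at r wants the highest of {n1=43, n2=-50}, so chooses n1.

n1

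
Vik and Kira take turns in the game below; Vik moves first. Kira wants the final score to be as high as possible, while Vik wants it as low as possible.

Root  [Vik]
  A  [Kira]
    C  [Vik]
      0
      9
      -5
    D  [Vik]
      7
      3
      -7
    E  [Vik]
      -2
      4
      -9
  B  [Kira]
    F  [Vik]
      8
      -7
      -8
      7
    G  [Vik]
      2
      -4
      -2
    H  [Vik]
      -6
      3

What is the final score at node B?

-4

F (Vik): min(8, -7, -8, 7) = -8
G (Vik): min(2, -4, -2) = -4
H (Vik): min(-6, 3) = -6
B (Kira): max(-8, -4, -6) = -4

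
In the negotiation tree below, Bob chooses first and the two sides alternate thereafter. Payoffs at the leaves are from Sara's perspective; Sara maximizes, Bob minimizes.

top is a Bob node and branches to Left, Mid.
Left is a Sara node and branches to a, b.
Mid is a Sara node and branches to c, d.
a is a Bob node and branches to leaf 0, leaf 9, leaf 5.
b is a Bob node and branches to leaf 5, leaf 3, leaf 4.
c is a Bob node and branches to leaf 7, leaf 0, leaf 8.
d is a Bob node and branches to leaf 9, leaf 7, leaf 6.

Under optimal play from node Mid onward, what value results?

c (Bob): min(7, 0, 8) = 0
d (Bob): min(9, 7, 6) = 6
Mid (Sara): max(0, 6) = 6

6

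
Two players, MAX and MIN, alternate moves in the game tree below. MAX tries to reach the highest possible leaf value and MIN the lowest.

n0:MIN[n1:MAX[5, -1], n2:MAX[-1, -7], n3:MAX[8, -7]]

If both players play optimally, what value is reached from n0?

-1

n1 (MAX): max(5, -1) = 5
n2 (MAX): max(-1, -7) = -1
n3 (MAX): max(8, -7) = 8
n0 (MIN): min(5, -1, 8) = -1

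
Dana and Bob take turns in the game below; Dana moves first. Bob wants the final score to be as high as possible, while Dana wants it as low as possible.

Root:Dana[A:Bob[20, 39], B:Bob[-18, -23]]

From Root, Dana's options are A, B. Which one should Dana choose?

B

A (Bob): max(20, 39) = 39
B (Bob): max(-18, -23) = -18
Root (Dana): min(39, -18) = -18
Dana at Root wants the lowest of {A=39, B=-18}, so chooses B.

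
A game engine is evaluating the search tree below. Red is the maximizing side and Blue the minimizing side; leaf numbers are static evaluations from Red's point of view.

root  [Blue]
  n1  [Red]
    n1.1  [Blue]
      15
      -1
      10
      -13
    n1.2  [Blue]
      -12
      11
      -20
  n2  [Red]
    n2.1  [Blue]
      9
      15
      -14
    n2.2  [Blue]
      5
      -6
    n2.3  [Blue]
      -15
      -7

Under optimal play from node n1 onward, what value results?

-13

n1.1 (Blue): min(15, -1, 10, -13) = -13
n1.2 (Blue): min(-12, 11, -20) = -20
n1 (Red): max(-13, -20) = -13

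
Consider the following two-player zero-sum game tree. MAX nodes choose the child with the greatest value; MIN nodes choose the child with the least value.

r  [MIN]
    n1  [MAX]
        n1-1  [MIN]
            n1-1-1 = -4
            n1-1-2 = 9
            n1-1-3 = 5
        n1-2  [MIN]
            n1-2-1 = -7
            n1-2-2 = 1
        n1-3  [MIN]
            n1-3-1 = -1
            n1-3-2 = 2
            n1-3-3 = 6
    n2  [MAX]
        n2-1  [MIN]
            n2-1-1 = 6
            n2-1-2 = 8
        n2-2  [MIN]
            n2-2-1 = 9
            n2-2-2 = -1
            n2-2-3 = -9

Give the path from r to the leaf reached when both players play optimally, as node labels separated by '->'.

r -> n1 -> n1-3 -> n1-3-1

n1-1 (MIN): min(-4, 9, 5) = -4
n1-2 (MIN): min(-7, 1) = -7
n1-3 (MIN): min(-1, 2, 6) = -1
n1 (MAX): max(-4, -7, -1) = -1
n2-1 (MIN): min(6, 8) = 6
n2-2 (MIN): min(9, -1, -9) = -9
n2 (MAX): max(6, -9) = 6
r (MIN): min(-1, 6) = -1
At r, MIN picks n1 (lowest: -1).
At n1, MAX picks n1-3 (highest: -1).
At n1-3, MIN picks n1-3-1 (lowest: -1).
Terminal value -1.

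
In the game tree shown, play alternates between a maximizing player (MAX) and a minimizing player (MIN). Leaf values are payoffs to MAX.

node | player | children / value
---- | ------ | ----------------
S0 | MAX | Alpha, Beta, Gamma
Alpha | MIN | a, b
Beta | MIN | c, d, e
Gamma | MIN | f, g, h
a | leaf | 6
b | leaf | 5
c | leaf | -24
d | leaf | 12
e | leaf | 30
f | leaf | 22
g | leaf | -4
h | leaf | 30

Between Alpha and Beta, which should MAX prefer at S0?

Alpha (MIN): min(6, 5) = 5
Beta (MIN): min(-24, 12, 30) = -24
MAX prefers the higher value; Alpha=5, Beta=-24. Alpha is better since 5 > -24.

Alpha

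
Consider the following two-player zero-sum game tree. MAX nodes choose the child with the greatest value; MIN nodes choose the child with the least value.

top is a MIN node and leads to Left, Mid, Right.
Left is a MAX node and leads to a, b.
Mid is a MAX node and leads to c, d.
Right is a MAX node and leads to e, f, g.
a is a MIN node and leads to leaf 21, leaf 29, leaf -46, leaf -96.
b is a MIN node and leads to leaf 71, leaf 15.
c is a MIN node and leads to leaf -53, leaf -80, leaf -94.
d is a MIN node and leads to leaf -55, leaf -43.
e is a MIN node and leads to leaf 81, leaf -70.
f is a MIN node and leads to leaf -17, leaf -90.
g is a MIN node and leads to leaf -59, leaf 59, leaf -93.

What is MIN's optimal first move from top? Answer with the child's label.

Right

a (MIN): min(21, 29, -46, -96) = -96
b (MIN): min(71, 15) = 15
Left (MAX): max(-96, 15) = 15
c (MIN): min(-53, -80, -94) = -94
d (MIN): min(-55, -43) = -55
Mid (MAX): max(-94, -55) = -55
e (MIN): min(81, -70) = -70
f (MIN): min(-17, -90) = -90
g (MIN): min(-59, 59, -93) = -93
Right (MAX): max(-70, -90, -93) = -70
top (MIN): min(15, -55, -70) = -70
MIN at top wants the lowest of {Left=15, Mid=-55, Right=-70}, so chooses Right.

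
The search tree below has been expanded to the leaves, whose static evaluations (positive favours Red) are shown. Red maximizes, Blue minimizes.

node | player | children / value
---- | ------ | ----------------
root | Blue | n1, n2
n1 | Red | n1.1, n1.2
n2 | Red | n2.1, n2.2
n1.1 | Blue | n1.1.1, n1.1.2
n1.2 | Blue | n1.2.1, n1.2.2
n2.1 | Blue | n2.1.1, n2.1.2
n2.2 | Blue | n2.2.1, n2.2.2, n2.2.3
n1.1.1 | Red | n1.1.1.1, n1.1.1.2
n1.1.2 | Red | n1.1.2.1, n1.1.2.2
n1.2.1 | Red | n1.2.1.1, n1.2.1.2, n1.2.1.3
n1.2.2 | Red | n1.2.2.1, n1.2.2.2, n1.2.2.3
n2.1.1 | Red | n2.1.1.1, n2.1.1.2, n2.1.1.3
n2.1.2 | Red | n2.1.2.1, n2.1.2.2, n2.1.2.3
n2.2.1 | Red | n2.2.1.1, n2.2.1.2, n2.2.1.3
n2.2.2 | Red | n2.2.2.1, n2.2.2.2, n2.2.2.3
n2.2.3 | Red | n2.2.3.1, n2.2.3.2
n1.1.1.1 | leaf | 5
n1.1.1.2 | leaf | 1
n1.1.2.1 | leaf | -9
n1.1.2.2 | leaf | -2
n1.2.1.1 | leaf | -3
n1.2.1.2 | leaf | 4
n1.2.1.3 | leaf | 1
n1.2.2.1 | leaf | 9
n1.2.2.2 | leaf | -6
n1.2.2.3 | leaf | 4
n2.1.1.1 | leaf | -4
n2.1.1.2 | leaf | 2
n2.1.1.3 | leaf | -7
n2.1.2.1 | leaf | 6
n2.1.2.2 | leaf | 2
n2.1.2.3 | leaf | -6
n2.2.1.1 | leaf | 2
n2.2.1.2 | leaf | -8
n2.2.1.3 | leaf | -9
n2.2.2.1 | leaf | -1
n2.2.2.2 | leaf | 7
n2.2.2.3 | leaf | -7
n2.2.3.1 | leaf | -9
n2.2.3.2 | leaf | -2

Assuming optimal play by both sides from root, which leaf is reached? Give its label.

n2.1.1.2

n1.1.1 (Red): max(5, 1) = 5
n1.1.2 (Red): max(-9, -2) = -2
n1.1 (Blue): min(5, -2) = -2
n1.2.1 (Red): max(-3, 4, 1) = 4
n1.2.2 (Red): max(9, -6, 4) = 9
n1.2 (Blue): min(4, 9) = 4
n1 (Red): max(-2, 4) = 4
n2.1.1 (Red): max(-4, 2, -7) = 2
n2.1.2 (Red): max(6, 2, -6) = 6
n2.1 (Blue): min(2, 6) = 2
n2.2.1 (Red): max(2, -8, -9) = 2
n2.2.2 (Red): max(-1, 7, -7) = 7
n2.2.3 (Red): max(-9, -2) = -2
n2.2 (Blue): min(2, 7, -2) = -2
n2 (Red): max(2, -2) = 2
root (Blue): min(4, 2) = 2
At root, Blue picks n2 (lowest: 2).
At n2, Red picks n2.1 (highest: 2).
At n2.1, Blue picks n2.1.1 (lowest: 2).
At n2.1.1, Red picks n2.1.1.2 (highest: 2).
Terminal value 2.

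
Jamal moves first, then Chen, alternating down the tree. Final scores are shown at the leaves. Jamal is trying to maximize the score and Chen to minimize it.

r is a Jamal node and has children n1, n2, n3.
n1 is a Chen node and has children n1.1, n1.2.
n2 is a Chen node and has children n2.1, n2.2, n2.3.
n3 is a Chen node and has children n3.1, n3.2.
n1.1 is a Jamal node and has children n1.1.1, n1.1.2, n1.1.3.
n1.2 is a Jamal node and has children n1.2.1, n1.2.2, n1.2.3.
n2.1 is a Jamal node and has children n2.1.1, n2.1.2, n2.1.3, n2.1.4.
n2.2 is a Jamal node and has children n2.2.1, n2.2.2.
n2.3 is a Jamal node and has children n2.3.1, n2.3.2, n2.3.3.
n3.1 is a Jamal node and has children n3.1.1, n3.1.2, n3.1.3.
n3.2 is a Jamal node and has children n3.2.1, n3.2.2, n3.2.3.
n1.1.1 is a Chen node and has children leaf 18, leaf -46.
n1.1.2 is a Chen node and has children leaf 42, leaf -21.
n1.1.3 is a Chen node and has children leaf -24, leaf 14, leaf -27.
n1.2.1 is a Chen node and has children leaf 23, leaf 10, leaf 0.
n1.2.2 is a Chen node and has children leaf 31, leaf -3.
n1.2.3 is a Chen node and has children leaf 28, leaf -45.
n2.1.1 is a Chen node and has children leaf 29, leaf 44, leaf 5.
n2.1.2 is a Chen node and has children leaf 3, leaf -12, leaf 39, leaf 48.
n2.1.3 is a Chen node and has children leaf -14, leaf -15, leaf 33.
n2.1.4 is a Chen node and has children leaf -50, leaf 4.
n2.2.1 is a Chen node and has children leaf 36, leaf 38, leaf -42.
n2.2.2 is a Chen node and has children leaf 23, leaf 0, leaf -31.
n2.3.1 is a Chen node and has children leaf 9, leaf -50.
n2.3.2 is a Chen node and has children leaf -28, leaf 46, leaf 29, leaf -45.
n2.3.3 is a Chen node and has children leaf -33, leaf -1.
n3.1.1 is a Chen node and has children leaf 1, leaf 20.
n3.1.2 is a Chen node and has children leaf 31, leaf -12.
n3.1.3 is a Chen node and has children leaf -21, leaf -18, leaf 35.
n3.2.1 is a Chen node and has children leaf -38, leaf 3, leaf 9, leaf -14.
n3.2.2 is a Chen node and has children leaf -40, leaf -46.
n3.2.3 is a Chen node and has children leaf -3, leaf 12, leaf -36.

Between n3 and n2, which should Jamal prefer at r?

n3.1.1 (Chen): min(1, 20) = 1
n3.1.2 (Chen): min(31, -12) = -12
n3.1.3 (Chen): min(-21, -18, 35) = -21
n3.1 (Jamal): max(1, -12, -21) = 1
n3.2.1 (Chen): min(-38, 3, 9, -14) = -38
n3.2.2 (Chen): min(-40, -46) = -46
n3.2.3 (Chen): min(-3, 12, -36) = -36
n3.2 (Jamal): max(-38, -46, -36) = -36
n3 (Chen): min(1, -36) = -36
n2.1.1 (Chen): min(29, 44, 5) = 5
n2.1.2 (Chen): min(3, -12, 39, 48) = -12
n2.1.3 (Chen): min(-14, -15, 33) = -15
n2.1.4 (Chen): min(-50, 4) = -50
n2.1 (Jamal): max(5, -12, -15, -50) = 5
n2.2.1 (Chen): min(36, 38, -42) = -42
n2.2.2 (Chen): min(23, 0, -31) = -31
n2.2 (Jamal): max(-42, -31) = -31
n2.3.1 (Chen): min(9, -50) = -50
n2.3.2 (Chen): min(-28, 46, 29, -45) = -45
n2.3.3 (Chen): min(-33, -1) = -33
n2.3 (Jamal): max(-50, -45, -33) = -33
n2 (Chen): min(5, -31, -33) = -33
Jamal prefers the higher value; n3=-36, n2=-33. n2 is better since -33 > -36.

n2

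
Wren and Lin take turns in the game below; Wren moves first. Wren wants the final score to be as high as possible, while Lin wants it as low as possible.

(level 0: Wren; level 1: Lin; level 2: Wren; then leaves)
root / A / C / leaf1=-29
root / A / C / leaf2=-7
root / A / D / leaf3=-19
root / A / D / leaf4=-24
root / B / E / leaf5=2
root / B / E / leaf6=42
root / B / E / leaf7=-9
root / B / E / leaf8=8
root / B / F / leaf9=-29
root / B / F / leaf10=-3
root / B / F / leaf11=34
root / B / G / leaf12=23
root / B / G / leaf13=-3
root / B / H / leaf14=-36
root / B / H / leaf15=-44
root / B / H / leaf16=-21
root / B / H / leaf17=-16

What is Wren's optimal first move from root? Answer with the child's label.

B

C (Wren): max(-29, -7) = -7
D (Wren): max(-19, -24) = -19
A (Lin): min(-7, -19) = -19
E (Wren): max(2, 42, -9, 8) = 42
F (Wren): max(-29, -3, 34) = 34
G (Wren): max(23, -3) = 23
H (Wren): max(-36, -44, -21, -16) = -16
B (Lin): min(42, 34, 23, -16) = -16
root (Wren): max(-19, -16) = -16
Wren at root wants the highest of {A=-19, B=-16}, so chooses B.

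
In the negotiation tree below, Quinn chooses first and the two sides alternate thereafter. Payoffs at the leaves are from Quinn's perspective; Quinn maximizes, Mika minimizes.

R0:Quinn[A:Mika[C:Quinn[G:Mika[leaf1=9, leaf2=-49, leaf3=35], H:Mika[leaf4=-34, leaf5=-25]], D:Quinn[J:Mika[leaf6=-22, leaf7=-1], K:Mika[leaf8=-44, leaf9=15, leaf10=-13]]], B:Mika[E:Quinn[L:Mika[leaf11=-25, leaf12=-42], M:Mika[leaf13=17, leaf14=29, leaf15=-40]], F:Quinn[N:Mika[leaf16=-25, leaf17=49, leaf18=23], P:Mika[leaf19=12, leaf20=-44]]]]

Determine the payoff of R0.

G (Mika): min(9, -49, 35) = -49
H (Mika): min(-34, -25) = -34
C (Quinn): max(-49, -34) = -34
J (Mika): min(-22, -1) = -22
K (Mika): min(-44, 15, -13) = -44
D (Quinn): max(-22, -44) = -22
A (Mika): min(-34, -22) = -34
L (Mika): min(-25, -42) = -42
M (Mika): min(17, 29, -40) = -40
E (Quinn): max(-42, -40) = -40
N (Mika): min(-25, 49, 23) = -25
P (Mika): min(12, -44) = -44
F (Quinn): max(-25, -44) = -25
B (Mika): min(-40, -25) = -40
R0 (Quinn): max(-34, -40) = -34

-34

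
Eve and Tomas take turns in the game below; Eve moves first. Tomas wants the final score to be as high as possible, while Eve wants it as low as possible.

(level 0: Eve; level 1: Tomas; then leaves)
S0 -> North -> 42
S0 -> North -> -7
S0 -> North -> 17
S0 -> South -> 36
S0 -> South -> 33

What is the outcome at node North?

42

North (Tomas): max(42, -7, 17) = 42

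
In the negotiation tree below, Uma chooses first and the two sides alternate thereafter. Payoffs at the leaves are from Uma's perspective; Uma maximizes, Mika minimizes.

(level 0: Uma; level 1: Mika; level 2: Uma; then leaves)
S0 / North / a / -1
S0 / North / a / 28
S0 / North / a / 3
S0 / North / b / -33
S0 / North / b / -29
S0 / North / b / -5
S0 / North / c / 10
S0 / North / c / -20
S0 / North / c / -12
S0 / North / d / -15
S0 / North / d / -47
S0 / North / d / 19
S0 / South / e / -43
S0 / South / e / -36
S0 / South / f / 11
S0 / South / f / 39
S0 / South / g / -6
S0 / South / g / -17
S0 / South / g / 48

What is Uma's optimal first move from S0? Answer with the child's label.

North

a (Uma): max(-1, 28, 3) = 28
b (Uma): max(-33, -29, -5) = -5
c (Uma): max(10, -20, -12) = 10
d (Uma): max(-15, -47, 19) = 19
North (Mika): min(28, -5, 10, 19) = -5
e (Uma): max(-43, -36) = -36
f (Uma): max(11, 39) = 39
g (Uma): max(-6, -17, 48) = 48
South (Mika): min(-36, 39, 48) = -36
S0 (Uma): max(-5, -36) = -5
Uma at S0 wants the highest of {North=-5, South=-36}, so chooses North.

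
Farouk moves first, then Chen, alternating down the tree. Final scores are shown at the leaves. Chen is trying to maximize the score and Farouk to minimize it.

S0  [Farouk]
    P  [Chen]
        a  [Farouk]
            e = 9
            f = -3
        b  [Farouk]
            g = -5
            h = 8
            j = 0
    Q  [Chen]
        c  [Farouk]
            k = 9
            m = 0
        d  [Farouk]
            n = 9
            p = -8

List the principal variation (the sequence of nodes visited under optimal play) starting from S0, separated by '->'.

a (Farouk): min(9, -3) = -3
b (Farouk): min(-5, 8, 0) = -5
P (Chen): max(-3, -5) = -3
c (Farouk): min(9, 0) = 0
d (Farouk): min(9, -8) = -8
Q (Chen): max(0, -8) = 0
S0 (Farouk): min(-3, 0) = -3
At S0, Farouk picks P (lowest: -3).
At P, Chen picks a (highest: -3).
At a, Farouk picks f (lowest: -3).
Terminal value -3.

S0 -> P -> a -> f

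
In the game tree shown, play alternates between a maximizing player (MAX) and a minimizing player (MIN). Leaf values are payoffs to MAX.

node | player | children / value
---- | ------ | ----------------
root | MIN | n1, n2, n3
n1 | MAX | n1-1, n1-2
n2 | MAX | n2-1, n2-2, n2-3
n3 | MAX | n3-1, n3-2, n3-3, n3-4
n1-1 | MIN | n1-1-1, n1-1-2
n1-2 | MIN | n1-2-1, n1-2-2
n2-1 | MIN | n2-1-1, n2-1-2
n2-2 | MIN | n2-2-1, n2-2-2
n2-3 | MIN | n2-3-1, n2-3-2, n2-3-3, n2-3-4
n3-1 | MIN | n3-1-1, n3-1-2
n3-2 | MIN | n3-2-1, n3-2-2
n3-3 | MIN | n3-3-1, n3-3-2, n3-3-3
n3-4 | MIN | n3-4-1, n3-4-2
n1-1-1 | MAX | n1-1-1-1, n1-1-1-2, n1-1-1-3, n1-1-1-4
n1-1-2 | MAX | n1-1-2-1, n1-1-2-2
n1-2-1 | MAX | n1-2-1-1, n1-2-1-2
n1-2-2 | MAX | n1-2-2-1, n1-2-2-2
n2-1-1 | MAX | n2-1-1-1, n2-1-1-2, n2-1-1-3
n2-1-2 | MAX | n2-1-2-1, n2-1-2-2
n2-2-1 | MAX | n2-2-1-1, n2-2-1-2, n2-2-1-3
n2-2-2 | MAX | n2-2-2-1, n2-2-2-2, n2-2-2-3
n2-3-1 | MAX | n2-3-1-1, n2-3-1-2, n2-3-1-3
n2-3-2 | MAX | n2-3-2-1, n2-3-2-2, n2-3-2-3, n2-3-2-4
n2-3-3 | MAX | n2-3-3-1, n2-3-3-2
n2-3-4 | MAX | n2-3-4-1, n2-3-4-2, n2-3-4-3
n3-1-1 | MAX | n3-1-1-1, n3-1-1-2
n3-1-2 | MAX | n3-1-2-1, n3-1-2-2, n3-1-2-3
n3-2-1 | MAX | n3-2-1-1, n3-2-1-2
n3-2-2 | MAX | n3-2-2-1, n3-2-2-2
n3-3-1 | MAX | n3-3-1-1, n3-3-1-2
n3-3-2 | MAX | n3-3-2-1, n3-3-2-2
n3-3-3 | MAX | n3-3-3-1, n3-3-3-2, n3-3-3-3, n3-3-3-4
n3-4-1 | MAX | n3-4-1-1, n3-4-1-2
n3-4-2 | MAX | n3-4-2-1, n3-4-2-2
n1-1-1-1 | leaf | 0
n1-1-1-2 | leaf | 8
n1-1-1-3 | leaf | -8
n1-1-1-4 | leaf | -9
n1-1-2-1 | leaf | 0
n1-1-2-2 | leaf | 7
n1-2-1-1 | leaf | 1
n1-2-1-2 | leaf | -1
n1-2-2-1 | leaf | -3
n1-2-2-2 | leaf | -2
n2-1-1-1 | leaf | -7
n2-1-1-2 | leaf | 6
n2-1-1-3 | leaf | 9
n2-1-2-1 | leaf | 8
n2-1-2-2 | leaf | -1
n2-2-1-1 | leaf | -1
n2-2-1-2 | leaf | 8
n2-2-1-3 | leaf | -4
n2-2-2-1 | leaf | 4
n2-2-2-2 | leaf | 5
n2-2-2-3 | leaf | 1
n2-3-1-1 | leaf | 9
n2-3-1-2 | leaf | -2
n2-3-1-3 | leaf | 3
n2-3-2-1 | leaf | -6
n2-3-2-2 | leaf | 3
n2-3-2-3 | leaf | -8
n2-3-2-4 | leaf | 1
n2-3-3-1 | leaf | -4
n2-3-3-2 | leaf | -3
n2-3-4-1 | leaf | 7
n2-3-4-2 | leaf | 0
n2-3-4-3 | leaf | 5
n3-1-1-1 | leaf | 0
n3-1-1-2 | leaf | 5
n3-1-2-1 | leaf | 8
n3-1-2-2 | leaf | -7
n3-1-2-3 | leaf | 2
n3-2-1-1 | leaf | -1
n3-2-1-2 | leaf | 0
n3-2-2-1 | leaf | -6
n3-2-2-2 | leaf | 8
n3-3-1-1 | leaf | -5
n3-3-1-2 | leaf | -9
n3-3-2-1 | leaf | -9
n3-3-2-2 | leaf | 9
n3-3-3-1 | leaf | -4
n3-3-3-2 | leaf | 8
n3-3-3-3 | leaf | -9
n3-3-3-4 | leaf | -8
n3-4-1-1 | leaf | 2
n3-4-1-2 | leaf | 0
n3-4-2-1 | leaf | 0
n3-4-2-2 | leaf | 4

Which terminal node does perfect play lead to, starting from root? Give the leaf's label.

n3-1-1-2

n1-1-1 (MAX): max(0, 8, -8, -9) = 8
n1-1-2 (MAX): max(0, 7) = 7
n1-1 (MIN): min(8, 7) = 7
n1-2-1 (MAX): max(1, -1) = 1
n1-2-2 (MAX): max(-3, -2) = -2
n1-2 (MIN): min(1, -2) = -2
n1 (MAX): max(7, -2) = 7
n2-1-1 (MAX): max(-7, 6, 9) = 9
n2-1-2 (MAX): max(8, -1) = 8
n2-1 (MIN): min(9, 8) = 8
n2-2-1 (MAX): max(-1, 8, -4) = 8
n2-2-2 (MAX): max(4, 5, 1) = 5
n2-2 (MIN): min(8, 5) = 5
n2-3-1 (MAX): max(9, -2, 3) = 9
n2-3-2 (MAX): max(-6, 3, -8, 1) = 3
n2-3-3 (MAX): max(-4, -3) = -3
n2-3-4 (MAX): max(7, 0, 5) = 7
n2-3 (MIN): min(9, 3, -3, 7) = -3
n2 (MAX): max(8, 5, -3) = 8
n3-1-1 (MAX): max(0, 5) = 5
n3-1-2 (MAX): max(8, -7, 2) = 8
n3-1 (MIN): min(5, 8) = 5
n3-2-1 (MAX): max(-1, 0) = 0
n3-2-2 (MAX): max(-6, 8) = 8
n3-2 (MIN): min(0, 8) = 0
n3-3-1 (MAX): max(-5, -9) = -5
n3-3-2 (MAX): max(-9, 9) = 9
n3-3-3 (MAX): max(-4, 8, -9, -8) = 8
n3-3 (MIN): min(-5, 9, 8) = -5
n3-4-1 (MAX): max(2, 0) = 2
n3-4-2 (MAX): max(0, 4) = 4
n3-4 (MIN): min(2, 4) = 2
n3 (MAX): max(5, 0, -5, 2) = 5
root (MIN): min(7, 8, 5) = 5
At root, MIN picks n3 (lowest: 5).
At n3, MAX picks n3-1 (highest: 5).
At n3-1, MIN picks n3-1-1 (lowest: 5).
At n3-1-1, MAX picks n3-1-1-2 (highest: 5).
Terminal value 5.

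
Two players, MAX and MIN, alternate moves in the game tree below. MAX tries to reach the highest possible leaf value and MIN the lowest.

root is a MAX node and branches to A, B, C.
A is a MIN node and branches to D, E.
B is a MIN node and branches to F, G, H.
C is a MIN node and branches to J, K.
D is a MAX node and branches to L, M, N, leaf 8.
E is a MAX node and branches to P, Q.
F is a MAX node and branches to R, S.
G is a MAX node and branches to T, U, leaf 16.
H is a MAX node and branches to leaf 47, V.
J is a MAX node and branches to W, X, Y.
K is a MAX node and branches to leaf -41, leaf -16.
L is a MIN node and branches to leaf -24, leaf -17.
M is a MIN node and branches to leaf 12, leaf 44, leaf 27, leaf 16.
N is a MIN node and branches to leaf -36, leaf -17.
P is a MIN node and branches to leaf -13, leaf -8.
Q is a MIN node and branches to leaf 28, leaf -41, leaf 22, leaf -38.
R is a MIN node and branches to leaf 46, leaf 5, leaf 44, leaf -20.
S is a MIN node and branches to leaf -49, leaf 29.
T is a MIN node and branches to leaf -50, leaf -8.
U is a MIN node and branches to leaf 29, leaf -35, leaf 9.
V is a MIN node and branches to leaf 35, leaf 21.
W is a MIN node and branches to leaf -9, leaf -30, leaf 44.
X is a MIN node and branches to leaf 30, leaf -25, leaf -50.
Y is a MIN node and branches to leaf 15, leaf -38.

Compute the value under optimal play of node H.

V (MIN): min(35, 21) = 21
H (MAX): max(47, 21) = 47

47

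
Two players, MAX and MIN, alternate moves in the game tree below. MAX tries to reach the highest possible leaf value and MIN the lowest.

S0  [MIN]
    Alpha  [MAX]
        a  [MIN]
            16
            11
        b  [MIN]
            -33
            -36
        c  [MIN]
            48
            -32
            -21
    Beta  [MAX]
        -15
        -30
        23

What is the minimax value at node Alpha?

a (MIN): min(16, 11) = 11
b (MIN): min(-33, -36) = -36
c (MIN): min(48, -32, -21) = -32
Alpha (MAX): max(11, -36, -32) = 11

11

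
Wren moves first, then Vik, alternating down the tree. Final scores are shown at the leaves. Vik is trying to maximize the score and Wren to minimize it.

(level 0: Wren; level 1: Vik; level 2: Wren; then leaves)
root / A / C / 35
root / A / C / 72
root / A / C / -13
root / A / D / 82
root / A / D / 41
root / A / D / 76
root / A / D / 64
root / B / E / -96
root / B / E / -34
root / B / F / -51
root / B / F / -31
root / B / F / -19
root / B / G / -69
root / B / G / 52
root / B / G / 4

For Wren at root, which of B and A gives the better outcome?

B

E (Wren): min(-96, -34) = -96
F (Wren): min(-51, -31, -19) = -51
G (Wren): min(-69, 52, 4) = -69
B (Vik): max(-96, -51, -69) = -51
C (Wren): min(35, 72, -13) = -13
D (Wren): min(82, 41, 76, 64) = 41
A (Vik): max(-13, 41) = 41
Wren prefers the lower value; B=-51, A=41. B is better since -51 < 41.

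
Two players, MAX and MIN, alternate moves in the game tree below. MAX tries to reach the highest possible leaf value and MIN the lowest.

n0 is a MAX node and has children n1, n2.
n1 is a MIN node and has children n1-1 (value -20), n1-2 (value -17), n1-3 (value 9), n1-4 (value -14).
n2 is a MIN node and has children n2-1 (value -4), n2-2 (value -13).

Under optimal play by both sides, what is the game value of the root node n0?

n1 (MIN): min(-20, -17, 9, -14) = -20
n2 (MIN): min(-4, -13) = -13
n0 (MAX): max(-20, -13) = -13

-13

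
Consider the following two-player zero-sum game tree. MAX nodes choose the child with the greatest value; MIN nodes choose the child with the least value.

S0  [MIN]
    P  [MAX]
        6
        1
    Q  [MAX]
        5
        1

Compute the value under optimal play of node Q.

5

Q (MAX): max(5, 1) = 5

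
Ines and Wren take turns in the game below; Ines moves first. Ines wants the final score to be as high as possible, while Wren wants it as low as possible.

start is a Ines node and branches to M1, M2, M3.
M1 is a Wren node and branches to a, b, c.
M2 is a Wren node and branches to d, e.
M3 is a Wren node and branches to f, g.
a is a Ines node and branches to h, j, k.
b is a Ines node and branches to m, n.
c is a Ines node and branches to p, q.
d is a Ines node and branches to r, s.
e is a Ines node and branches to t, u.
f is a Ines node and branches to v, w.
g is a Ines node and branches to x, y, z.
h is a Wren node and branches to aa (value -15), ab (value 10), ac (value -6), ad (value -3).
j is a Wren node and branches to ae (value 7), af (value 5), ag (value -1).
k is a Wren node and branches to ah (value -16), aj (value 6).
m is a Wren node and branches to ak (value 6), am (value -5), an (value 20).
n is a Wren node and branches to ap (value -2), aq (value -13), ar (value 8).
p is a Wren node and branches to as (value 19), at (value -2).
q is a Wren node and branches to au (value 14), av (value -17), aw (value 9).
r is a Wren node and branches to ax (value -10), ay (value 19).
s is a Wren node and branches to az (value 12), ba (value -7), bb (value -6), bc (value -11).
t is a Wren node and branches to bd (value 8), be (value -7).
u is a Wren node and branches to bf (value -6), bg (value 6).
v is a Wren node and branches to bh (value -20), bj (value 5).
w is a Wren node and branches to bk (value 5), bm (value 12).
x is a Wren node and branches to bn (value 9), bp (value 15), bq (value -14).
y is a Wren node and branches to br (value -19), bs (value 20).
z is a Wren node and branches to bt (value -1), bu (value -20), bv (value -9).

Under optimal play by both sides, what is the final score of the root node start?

h (Wren): min(-15, 10, -6, -3) = -15
j (Wren): min(7, 5, -1) = -1
k (Wren): min(-16, 6) = -16
a (Ines): max(-15, -1, -16) = -1
m (Wren): min(6, -5, 20) = -5
n (Wren): min(-2, -13, 8) = -13
b (Ines): max(-5, -13) = -5
p (Wren): min(19, -2) = -2
q (Wren): min(14, -17, 9) = -17
c (Ines): max(-2, -17) = -2
M1 (Wren): min(-1, -5, -2) = -5
r (Wren): min(-10, 19) = -10
s (Wren): min(12, -7, -6, -11) = -11
d (Ines): max(-10, -11) = -10
t (Wren): min(8, -7) = -7
u (Wren): min(-6, 6) = -6
e (Ines): max(-7, -6) = -6
M2 (Wren): min(-10, -6) = -10
v (Wren): min(-20, 5) = -20
w (Wren): min(5, 12) = 5
f (Ines): max(-20, 5) = 5
x (Wren): min(9, 15, -14) = -14
y (Wren): min(-19, 20) = -19
z (Wren): min(-1, -20, -9) = -20
g (Ines): max(-14, -19, -20) = -14
M3 (Wren): min(5, -14) = -14
start (Ines): max(-5, -10, -14) = -5

-5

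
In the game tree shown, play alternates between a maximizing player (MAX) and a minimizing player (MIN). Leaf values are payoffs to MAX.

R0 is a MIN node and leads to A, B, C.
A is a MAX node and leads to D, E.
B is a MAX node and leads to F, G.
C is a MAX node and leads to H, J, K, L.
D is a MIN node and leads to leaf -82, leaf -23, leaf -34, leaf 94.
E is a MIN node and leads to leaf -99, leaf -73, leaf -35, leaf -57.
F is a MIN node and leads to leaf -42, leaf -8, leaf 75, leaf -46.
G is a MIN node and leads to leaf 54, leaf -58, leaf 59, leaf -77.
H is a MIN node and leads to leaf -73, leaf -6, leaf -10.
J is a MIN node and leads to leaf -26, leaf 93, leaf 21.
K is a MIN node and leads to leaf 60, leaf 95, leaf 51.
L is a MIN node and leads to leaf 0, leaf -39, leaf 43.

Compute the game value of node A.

D (MIN): min(-82, -23, -34, 94) = -82
E (MIN): min(-99, -73, -35, -57) = -99
A (MAX): max(-82, -99) = -82

-82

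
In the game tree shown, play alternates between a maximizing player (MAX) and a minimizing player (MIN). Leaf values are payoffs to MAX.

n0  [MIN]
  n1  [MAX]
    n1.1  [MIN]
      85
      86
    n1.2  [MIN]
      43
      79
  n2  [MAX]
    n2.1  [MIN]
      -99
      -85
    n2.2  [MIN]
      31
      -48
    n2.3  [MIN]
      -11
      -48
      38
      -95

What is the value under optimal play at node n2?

n2.1 (MIN): min(-99, -85) = -99
n2.2 (MIN): min(31, -48) = -48
n2.3 (MIN): min(-11, -48, 38, -95) = -95
n2 (MAX): max(-99, -48, -95) = -48

-48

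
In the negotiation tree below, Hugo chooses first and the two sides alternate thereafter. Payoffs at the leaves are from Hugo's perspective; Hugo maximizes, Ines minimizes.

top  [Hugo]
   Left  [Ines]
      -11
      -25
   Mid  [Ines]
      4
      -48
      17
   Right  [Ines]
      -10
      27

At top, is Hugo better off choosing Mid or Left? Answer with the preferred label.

Left

Mid (Ines): min(4, -48, 17) = -48
Left (Ines): min(-11, -25) = -25
Hugo prefers the higher value; Mid=-48, Left=-25. Left is better since -25 > -48.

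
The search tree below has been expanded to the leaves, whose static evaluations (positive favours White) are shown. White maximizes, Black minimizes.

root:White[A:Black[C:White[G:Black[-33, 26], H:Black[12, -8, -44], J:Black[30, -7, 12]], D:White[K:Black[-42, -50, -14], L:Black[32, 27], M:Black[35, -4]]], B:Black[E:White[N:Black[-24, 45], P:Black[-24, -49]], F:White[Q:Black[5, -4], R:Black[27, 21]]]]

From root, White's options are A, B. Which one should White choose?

G (Black): min(-33, 26) = -33
H (Black): min(12, -8, -44) = -44
J (Black): min(30, -7, 12) = -7
C (White): max(-33, -44, -7) = -7
K (Black): min(-42, -50, -14) = -50
L (Black): min(32, 27) = 27
M (Black): min(35, -4) = -4
D (White): max(-50, 27, -4) = 27
A (Black): min(-7, 27) = -7
N (Black): min(-24, 45) = -24
P (Black): min(-24, -49) = -49
E (White): max(-24, -49) = -24
Q (Black): min(5, -4) = -4
R (Black): min(27, 21) = 21
F (White): max(-4, 21) = 21
B (Black): min(-24, 21) = -24
root (White): max(-7, -24) = -7
White at root wants the highest of {A=-7, B=-24}, so chooses A.

A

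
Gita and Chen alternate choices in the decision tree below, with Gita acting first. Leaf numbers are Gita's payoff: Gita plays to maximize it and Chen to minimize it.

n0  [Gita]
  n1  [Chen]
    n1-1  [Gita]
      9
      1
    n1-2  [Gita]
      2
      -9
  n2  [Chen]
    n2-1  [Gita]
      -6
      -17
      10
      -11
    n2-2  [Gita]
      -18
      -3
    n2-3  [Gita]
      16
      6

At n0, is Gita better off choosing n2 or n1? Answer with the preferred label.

n2-1 (Gita): max(-6, -17, 10, -11) = 10
n2-2 (Gita): max(-18, -3) = -3
n2-3 (Gita): max(16, 6) = 16
n2 (Chen): min(10, -3, 16) = -3
n1-1 (Gita): max(9, 1) = 9
n1-2 (Gita): max(2, -9) = 2
n1 (Chen): min(9, 2) = 2
Gita prefers the higher value; n2=-3, n1=2. n1 is better since 2 > -3.

n1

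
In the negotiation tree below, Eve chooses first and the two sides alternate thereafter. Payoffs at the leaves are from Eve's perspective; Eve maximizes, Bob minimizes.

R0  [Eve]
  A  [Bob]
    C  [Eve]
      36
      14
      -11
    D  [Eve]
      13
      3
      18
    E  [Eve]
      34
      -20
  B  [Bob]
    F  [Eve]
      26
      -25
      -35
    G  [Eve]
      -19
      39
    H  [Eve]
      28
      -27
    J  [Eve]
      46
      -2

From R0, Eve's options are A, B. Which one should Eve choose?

C (Eve): max(36, 14, -11) = 36
D (Eve): max(13, 3, 18) = 18
E (Eve): max(34, -20) = 34
A (Bob): min(36, 18, 34) = 18
F (Eve): max(26, -25, -35) = 26
G (Eve): max(-19, 39) = 39
H (Eve): max(28, -27) = 28
J (Eve): max(46, -2) = 46
B (Bob): min(26, 39, 28, 46) = 26
R0 (Eve): max(18, 26) = 26
Eve at R0 wants the highest of {A=18, B=26}, so chooses B.

B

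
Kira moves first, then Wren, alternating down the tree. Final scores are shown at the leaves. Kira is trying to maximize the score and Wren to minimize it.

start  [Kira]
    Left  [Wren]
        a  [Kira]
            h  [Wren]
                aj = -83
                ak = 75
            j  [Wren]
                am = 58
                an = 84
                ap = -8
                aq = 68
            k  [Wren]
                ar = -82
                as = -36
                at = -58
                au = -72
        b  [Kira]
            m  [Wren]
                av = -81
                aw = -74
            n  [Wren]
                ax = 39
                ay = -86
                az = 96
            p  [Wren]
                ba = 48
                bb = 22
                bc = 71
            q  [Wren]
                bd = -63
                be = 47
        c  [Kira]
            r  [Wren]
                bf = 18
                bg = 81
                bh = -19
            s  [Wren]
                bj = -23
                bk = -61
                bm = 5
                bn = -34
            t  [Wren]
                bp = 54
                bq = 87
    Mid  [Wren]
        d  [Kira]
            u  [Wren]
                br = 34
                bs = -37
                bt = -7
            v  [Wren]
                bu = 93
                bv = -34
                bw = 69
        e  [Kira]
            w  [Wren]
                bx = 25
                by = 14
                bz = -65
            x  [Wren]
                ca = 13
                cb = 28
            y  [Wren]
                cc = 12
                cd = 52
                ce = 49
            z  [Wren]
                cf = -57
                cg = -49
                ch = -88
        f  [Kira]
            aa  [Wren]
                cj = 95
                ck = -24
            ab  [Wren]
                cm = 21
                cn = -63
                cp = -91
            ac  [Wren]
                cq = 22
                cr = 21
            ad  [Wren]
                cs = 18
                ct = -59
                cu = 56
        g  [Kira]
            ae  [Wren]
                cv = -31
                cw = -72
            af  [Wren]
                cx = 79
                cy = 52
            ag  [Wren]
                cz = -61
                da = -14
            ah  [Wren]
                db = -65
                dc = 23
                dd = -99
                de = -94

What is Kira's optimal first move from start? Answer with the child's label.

h (Wren): min(-83, 75) = -83
j (Wren): min(58, 84, -8, 68) = -8
k (Wren): min(-82, -36, -58, -72) = -82
a (Kira): max(-83, -8, -82) = -8
m (Wren): min(-81, -74) = -81
n (Wren): min(39, -86, 96) = -86
p (Wren): min(48, 22, 71) = 22
q (Wren): min(-63, 47) = -63
b (Kira): max(-81, -86, 22, -63) = 22
r (Wren): min(18, 81, -19) = -19
s (Wren): min(-23, -61, 5, -34) = -61
t (Wren): min(54, 87) = 54
c (Kira): max(-19, -61, 54) = 54
Left (Wren): min(-8, 22, 54) = -8
u (Wren): min(34, -37, -7) = -37
v (Wren): min(93, -34, 69) = -34
d (Kira): max(-37, -34) = -34
w (Wren): min(25, 14, -65) = -65
x (Wren): min(13, 28) = 13
y (Wren): min(12, 52, 49) = 12
z (Wren): min(-57, -49, -88) = -88
e (Kira): max(-65, 13, 12, -88) = 13
aa (Wren): min(95, -24) = -24
ab (Wren): min(21, -63, -91) = -91
ac (Wren): min(22, 21) = 21
ad (Wren): min(18, -59, 56) = -59
f (Kira): max(-24, -91, 21, -59) = 21
ae (Wren): min(-31, -72) = -72
af (Wren): min(79, 52) = 52
ag (Wren): min(-61, -14) = -61
ah (Wren): min(-65, 23, -99, -94) = -99
g (Kira): max(-72, 52, -61, -99) = 52
Mid (Wren): min(-34, 13, 21, 52) = -34
start (Kira): max(-8, -34) = -8
Kira at start wants the highest of {Left=-8, Mid=-34}, so chooses Left.

Left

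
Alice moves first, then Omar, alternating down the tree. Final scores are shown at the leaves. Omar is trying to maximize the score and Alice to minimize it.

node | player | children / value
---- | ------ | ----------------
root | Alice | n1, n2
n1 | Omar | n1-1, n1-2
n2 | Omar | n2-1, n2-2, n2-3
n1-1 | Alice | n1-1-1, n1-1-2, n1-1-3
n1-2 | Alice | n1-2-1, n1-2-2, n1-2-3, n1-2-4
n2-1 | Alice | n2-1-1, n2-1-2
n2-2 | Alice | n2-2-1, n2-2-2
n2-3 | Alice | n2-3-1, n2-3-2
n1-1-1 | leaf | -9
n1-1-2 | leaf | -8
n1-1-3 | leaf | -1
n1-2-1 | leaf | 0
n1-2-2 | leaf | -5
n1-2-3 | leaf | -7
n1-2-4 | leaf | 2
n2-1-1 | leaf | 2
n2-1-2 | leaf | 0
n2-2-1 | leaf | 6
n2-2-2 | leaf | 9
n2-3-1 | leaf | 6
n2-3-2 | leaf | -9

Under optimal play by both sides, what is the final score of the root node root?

n1-1 (Alice): min(-9, -8, -1) = -9
n1-2 (Alice): min(0, -5, -7, 2) = -7
n1 (Omar): max(-9, -7) = -7
n2-1 (Alice): min(2, 0) = 0
n2-2 (Alice): min(6, 9) = 6
n2-3 (Alice): min(6, -9) = -9
n2 (Omar): max(0, 6, -9) = 6
root (Alice): min(-7, 6) = -7

-7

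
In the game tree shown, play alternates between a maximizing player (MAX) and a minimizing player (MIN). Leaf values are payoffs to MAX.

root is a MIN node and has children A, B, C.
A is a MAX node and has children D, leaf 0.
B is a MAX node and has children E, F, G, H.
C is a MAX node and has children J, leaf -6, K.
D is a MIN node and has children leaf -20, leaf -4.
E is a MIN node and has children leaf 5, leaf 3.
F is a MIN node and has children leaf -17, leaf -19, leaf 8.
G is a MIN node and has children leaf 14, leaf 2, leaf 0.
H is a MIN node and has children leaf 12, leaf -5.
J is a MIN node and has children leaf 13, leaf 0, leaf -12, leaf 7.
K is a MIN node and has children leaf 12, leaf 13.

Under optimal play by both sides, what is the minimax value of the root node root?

D (MIN): min(-20, -4) = -20
A (MAX): max(-20, 0) = 0
E (MIN): min(5, 3) = 3
F (MIN): min(-17, -19, 8) = -19
G (MIN): min(14, 2, 0) = 0
H (MIN): min(12, -5) = -5
B (MAX): max(3, -19, 0, -5) = 3
J (MIN): min(13, 0, -12, 7) = -12
K (MIN): min(12, 13) = 12
C (MAX): max(-12, -6, 12) = 12
root (MIN): min(0, 3, 12) = 0

0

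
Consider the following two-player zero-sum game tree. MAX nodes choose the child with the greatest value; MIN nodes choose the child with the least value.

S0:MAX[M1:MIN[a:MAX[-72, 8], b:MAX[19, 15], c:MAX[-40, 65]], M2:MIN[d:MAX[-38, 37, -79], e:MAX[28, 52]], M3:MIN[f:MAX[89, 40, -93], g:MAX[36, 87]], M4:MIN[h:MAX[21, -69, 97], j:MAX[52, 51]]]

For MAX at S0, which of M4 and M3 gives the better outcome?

h (MAX): max(21, -69, 97) = 97
j (MAX): max(52, 51) = 52
M4 (MIN): min(97, 52) = 52
f (MAX): max(89, 40, -93) = 89
g (MAX): max(36, 87) = 87
M3 (MIN): min(89, 87) = 87
MAX prefers the higher value; M4=52, M3=87. M3 is better since 87 > 52.

M3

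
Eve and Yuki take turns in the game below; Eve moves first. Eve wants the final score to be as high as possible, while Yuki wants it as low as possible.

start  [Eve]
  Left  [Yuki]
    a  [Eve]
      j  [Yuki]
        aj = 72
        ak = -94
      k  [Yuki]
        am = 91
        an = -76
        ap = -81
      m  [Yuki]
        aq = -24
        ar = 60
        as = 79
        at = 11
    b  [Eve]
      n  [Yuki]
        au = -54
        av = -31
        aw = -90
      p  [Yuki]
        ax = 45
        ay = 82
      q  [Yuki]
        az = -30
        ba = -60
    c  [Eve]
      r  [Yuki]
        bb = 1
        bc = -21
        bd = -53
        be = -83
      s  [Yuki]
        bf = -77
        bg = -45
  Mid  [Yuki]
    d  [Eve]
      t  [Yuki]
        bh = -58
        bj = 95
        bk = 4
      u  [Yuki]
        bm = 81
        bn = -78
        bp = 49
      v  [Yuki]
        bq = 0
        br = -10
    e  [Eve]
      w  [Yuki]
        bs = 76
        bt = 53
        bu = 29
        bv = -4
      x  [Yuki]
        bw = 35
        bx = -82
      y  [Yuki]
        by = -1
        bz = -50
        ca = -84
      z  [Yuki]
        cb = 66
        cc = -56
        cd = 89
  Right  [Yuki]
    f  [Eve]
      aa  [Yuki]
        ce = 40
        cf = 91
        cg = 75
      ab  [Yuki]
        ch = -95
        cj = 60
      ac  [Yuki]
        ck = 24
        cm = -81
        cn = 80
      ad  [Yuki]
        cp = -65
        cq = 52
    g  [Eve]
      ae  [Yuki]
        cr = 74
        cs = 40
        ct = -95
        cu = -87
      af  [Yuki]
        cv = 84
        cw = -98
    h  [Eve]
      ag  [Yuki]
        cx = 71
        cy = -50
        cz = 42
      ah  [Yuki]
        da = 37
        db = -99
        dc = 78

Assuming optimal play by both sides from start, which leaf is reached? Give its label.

j (Yuki): min(72, -94) = -94
k (Yuki): min(91, -76, -81) = -81
m (Yuki): min(-24, 60, 79, 11) = -24
a (Eve): max(-94, -81, -24) = -24
n (Yuki): min(-54, -31, -90) = -90
p (Yuki): min(45, 82) = 45
q (Yuki): min(-30, -60) = -60
b (Eve): max(-90, 45, -60) = 45
r (Yuki): min(1, -21, -53, -83) = -83
s (Yuki): min(-77, -45) = -77
c (Eve): max(-83, -77) = -77
Left (Yuki): min(-24, 45, -77) = -77
t (Yuki): min(-58, 95, 4) = -58
u (Yuki): min(81, -78, 49) = -78
v (Yuki): min(0, -10) = -10
d (Eve): max(-58, -78, -10) = -10
w (Yuki): min(76, 53, 29, -4) = -4
x (Yuki): min(35, -82) = -82
y (Yuki): min(-1, -50, -84) = -84
z (Yuki): min(66, -56, 89) = -56
e (Eve): max(-4, -82, -84, -56) = -4
Mid (Yuki): min(-10, -4) = -10
aa (Yuki): min(40, 91, 75) = 40
ab (Yuki): min(-95, 60) = -95
ac (Yuki): min(24, -81, 80) = -81
ad (Yuki): min(-65, 52) = -65
f (Eve): max(40, -95, -81, -65) = 40
ae (Yuki): min(74, 40, -95, -87) = -95
af (Yuki): min(84, -98) = -98
g (Eve): max(-95, -98) = -95
ag (Yuki): min(71, -50, 42) = -50
ah (Yuki): min(37, -99, 78) = -99
h (Eve): max(-50, -99) = -50
Right (Yuki): min(40, -95, -50) = -95
start (Eve): max(-77, -10, -95) = -10
At start, Eve picks Mid (highest: -10).
At Mid, Yuki picks d (lowest: -10).
At d, Eve picks v (highest: -10).
At v, Yuki picks br (lowest: -10).
Terminal value -10.

br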